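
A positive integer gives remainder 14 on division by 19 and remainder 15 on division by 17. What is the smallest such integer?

185

Since 17·9 ≡ 1 (mod 19), take x = 15 + 17·((14−15)·9 mod 19) = 15 + 17·10 = 185.
Check: 185 mod 19 = 14, 185 mod 17 = 15.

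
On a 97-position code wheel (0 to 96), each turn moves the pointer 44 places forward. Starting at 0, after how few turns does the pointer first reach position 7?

20

The inverse of 44 mod 97 is 86 (since 44·86 = 3784 ≡ 1).
So x ≡ 86·7 = 602 ≡ 20 (mod 97).
Check: 44·20 = 880 = 9·97 + 7.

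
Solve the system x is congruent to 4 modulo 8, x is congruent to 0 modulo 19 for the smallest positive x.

Since 19·3 ≡ 1 (mod 8), take x = 0 + 19·((4−0)·3 mod 8) = 0 + 19·4 = 76.
Check: 76 mod 8 = 4, 76 mod 19 = 0.

76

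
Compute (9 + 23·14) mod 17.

8

23·14 = 322.
Dividing 322 by 17 gives quotient 18 and remainder 16.
(9 + 16) mod 17 = 8.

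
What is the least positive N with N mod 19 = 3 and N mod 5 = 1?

41

x ≡ 1 (mod 5) gives x ∈ {1, 6, 11, 16, 21, 26, 31, 36, …}.
The first of these with x mod 19 = 3 is 41.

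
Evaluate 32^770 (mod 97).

Square-and-reduce mod 97: 32^1≡32, 32^2≡54, 32^4≡6, 32^8≡36, 32^16≡35, 32^32≡61, 32^64≡35, 32^128≡61, 32^256≡35, 32^512≡61.
770 = 2 + 256 + 512, so 32^770 ≡ 54·35·61 ≡ 54 (mod 97).

54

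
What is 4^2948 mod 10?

6

Powers of 4 mod 10 repeat with period 2: 4, 6.
2948 leaves remainder 0 on division by 2, so 4^2948 ends in 6.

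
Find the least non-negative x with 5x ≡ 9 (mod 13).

5⁻¹ ≡ 8 (mod 13) because 5·8 = 40 = 3·13 + 1.
So x ≡ 8·9 = 72 ≡ 7 (mod 13).

7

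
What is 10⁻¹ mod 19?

10·2 = 20 = 1·19 + 1, so 10⁻¹ ≡ 2 (mod 19).

2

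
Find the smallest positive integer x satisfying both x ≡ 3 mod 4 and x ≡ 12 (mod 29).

99

x ≡ 3 (mod 4) gives x ∈ {3, 7, 11, 15, 19, 23, 27, 31, …}.
The first of these with x mod 29 = 12 is 99.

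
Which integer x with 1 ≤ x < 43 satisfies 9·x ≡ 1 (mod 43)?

24

9·24 = 216 = 5·43 + 1, so 9⁻¹ ≡ 24 (mod 43).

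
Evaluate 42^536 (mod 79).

73

Square-and-reduce mod 79: 42^1≡42, 42^2≡26, 42^4≡44, 42^8≡40, 42^16≡20, 42^32≡5, 42^64≡25, 42^128≡72, 42^256≡49, 42^512≡31.
536 = 8 + 16 + 512, so 42^536 ≡ 40·20·31 ≡ 73 (mod 79).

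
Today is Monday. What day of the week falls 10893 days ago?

10893 − 1556·7 = 1, so 10893 ≡ 1 (mod 7).
Monday − 1 day → Sunday.

Sunday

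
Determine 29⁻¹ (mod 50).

19

29·19 = 551 = 11·50 + 1, so 29⁻¹ ≡ 19 (mod 50).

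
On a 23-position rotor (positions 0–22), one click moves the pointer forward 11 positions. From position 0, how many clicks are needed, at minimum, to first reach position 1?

11·21 = 231 = 10·23 + 1, so 11⁻¹ ≡ 21 (mod 23).

21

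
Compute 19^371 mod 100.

19

By repeated squaring mod 100: 19^1≡19, 19^2≡61, 19^4≡21, 19^8≡41, 19^16≡81, 19^32≡61, 19^64≡21, 19^128≡41, 19^256≡81.
371 = 1 + 2 + 16 + 32 + 64 + 256, so 19^371 ≡ 19·61·81·61·21·81 ≡ 19 (mod 100).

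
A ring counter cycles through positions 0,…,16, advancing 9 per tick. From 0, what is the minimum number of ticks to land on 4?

The inverse of 9 mod 17 is 2 (since 9·2 = 18 ≡ 1).
So x ≡ 2·4 = 8 ≡ 8 (mod 17).

8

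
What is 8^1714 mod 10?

4

Powers of 8 mod 10 repeat with period 4: 8, 4, 2, 6.
1714 mod 4 = 2, so the last digit matches 8^2 = 4.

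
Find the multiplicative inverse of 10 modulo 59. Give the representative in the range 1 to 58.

59 = 5·10 + 9
10 = 1·9 + 1
9 = 9·1 + 0
Back-substituting gives 10·6 ≡ 1 (mod 59).

6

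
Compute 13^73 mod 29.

Square-and-reduce mod 29: 13^1≡13, 13^2≡24, 13^4≡25, 13^8≡16, 13^16≡24, 13^32≡25, 13^64≡16.
73 = 1 + 8 + 64, so 13^73 ≡ 13·16·16 ≡ 22 (mod 29).

22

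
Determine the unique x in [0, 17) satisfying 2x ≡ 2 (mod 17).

1

2⁻¹ ≡ 9 (mod 17) because 2·9 = 18 = 1·17 + 1.
Multiplying both sides by 9: x ≡ 9·2 = 18 ≡ 1 (mod 17).
Check: 2·1 = 2 = 0·17 + 2.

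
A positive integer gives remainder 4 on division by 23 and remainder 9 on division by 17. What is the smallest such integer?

x ≡ 9 (mod 17) gives x ∈ {9, 26, 43, 60, 77, 94, 111, 128, …}.
The first of these with x mod 23 = 4 is 349.

349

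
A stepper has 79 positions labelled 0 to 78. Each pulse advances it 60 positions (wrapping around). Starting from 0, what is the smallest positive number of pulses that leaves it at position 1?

60·54 = 3240 = 41·79 + 1, so 60⁻¹ ≡ 54 (mod 79).

54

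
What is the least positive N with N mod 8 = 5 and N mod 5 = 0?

5

x ≡ 0 (mod 5) gives x ∈ {0, 5}.
The first of these with x mod 8 = 5 is 5.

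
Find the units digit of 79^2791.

9

Last digits of 9^n: 9, 1 (period 2).
2791 leaves remainder 1 on division by 2, so 79^2791 ends in 9.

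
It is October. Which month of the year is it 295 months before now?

March

295 = 24·12 + 7, so 295 mod 12 = 7.
October − 7 months → March.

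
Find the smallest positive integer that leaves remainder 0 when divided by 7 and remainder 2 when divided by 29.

147

Since 29·1 ≡ 1 (mod 7), take x = 2 + 29·((0−2)·1 mod 7) = 2 + 29·5 = 147.
Check: 147 mod 7 = 0, 147 mod 29 = 2.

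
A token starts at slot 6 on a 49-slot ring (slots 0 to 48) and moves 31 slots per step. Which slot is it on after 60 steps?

4

60·31 = 1860.
Dividing 1860 by 49 gives quotient 37 and remainder 47.
(6 + 47) mod 49 = 4.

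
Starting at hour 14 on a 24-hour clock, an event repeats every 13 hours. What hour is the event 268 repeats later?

268·13 = 3484.
3484 = 145·24 + 4, so 3484 mod 24 = 4.
(14 + 4) mod 24 = 18.

18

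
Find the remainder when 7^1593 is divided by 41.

By repeated squaring mod 41: 7^1≡7, 7^2≡8, 7^4≡23, 7^8≡37, 7^16≡16, 7^32≡10, 7^64≡18, 7^128≡37, 7^256≡16, 7^512≡10, 7^1024≡18.
Since 1593 = 1 + 8 + 16 + 32 + 512 + 1024 in binary, 7^1593 ≡ 7·37·16·10·10·18 ≡ 29 (mod 41).

29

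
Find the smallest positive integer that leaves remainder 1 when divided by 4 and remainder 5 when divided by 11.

5

Since 11·3 ≡ 1 (mod 4), take x = 5 + 11·((1−5)·3 mod 4) = 5 + 11·0 = 5.
Check: 5 mod 4 = 1, 5 mod 11 = 5.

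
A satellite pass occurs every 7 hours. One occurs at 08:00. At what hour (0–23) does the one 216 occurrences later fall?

216·7 = 1512.
1512 − 63·24 = 0, so 1512 ≡ 0 (mod 24).
(8 + 0) mod 24 = 8.

8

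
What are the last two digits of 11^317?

By repeated squaring mod 100: 11^1≡11, 11^2≡21, 11^4≡41, 11^8≡81, 11^16≡61, 11^32≡21, 11^64≡41, 11^128≡81, 11^256≡61.
Since 317 = 1 + 4 + 8 + 16 + 32 + 256 in binary, 11^317 ≡ 11·41·81·61·21·61 ≡ 71 (mod 100).

71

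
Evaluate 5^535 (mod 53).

45

By repeated squaring mod 53: 5^1≡5, 5^2≡25, 5^4≡42, 5^8≡15, 5^16≡13, 5^32≡10, 5^64≡47, 5^128≡36, 5^256≡24, 5^512≡46.
535 = 1 + 2 + 4 + 16 + 512, so 5^535 ≡ 5·25·42·13·46 ≡ 45 (mod 53).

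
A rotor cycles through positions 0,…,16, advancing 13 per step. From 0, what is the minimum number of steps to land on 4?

The inverse of 13 mod 17 is 4 (since 13·4 = 52 ≡ 1).
Multiplying both sides by 4: x ≡ 4·4 = 16 ≡ 16 (mod 17).
Check: 13·16 = 208 = 12·17 + 4.

16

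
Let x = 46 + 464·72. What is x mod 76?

464·72 = 33408.
33408 = 439·76 + 44, so 33408 mod 76 = 44.
(46 + 44) mod 76 = 14.

14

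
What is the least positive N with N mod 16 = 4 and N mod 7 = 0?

84

x ≡ 0 (mod 7) gives x ∈ {0, 7, 14, 21, 28, 35, 42, 49, …}.
The first of these with x mod 16 = 4 is 84.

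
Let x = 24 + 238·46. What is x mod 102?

58

238·46 = 10948.
10948 mod 102 = 34 (since 107·102 = 10914).
(24 + 34) mod 102 = 58.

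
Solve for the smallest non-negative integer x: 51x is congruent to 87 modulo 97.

51⁻¹ ≡ 78 (mod 97) because 51·78 = 3978 = 41·97 + 1.
Multiplying both sides by 78: x ≡ 78·87 = 6786 ≡ 93 (mod 97).

93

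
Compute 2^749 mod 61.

Successive squares of 2 mod 61: 2^1≡2, 2^2≡4, 2^4≡16, 2^8≡12, 2^16≡22, 2^32≡57, 2^64≡16, 2^128≡12, 2^256≡22, 2^512≡57.
Since 749 = 1 + 4 + 8 + 32 + 64 + 128 + 512 in binary, 2^749 ≡ 2·16·12·57·16·12·57 ≡ 30 (mod 61).

30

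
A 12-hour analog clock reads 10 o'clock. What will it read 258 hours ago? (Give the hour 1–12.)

4

258 − 21·12 = 6, so 258 ≡ 6 (mod 12).
10 − 6 → 4 on a 12-hour dial.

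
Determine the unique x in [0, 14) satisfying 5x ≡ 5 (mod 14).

The inverse of 5 mod 14 is 3 (since 5·3 = 15 ≡ 1).
So x ≡ 3·5 = 15 ≡ 1 (mod 14).
Check: 5·1 = 5 = 0·14 + 5.

1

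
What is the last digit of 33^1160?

Last digits of 3^n: 3, 9, 7, 1 (period 4).
1160 leaves remainder 0 on division by 4, so 33^1160 ends in 1.

1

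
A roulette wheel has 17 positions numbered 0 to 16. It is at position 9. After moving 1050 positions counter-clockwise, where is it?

1050 mod 17 = 13 (since 61·17 = 1037).
(9 − 13) mod 17 = 13.

13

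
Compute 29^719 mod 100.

Successive squares of 29 mod 100: 29^1≡29, 29^2≡41, 29^4≡81, 29^8≡61, 29^16≡21, 29^32≡41, 29^64≡81, 29^128≡61, 29^256≡21, 29^512≡41.
719 = 1 + 2 + 4 + 8 + 64 + 128 + 512, so 29^719 ≡ 29·41·81·61·81·61·41 ≡ 69 (mod 100).

69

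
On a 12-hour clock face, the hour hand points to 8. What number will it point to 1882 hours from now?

1882 mod 12 = 10 (since 156·12 = 1872).
8 + 10 → 6 on a 12-hour dial.

6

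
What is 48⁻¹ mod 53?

21

53 = 1·48 + 5
48 = 9·5 + 3
5 = 1·3 + 2
3 = 1·2 + 1
2 = 2·1 + 0
Back-substituting gives 48·21 ≡ 1 (mod 53).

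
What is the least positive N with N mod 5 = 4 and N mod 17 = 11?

79

x ≡ 4 (mod 5) gives x ∈ {4, 9, 14, 19, 24, 29, 34, 39, …}.
The first of these with x mod 17 = 11 is 79.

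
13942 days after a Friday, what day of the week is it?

13942 mod 7 = 5 (since 1991·7 = 13937).
Friday + 5 days → Wednesday.

Wednesday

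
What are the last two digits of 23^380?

01

By repeated squaring mod 100: 23^1≡23, 23^2≡29, 23^4≡41, 23^8≡81, 23^16≡61, 23^32≡21, 23^64≡41, 23^128≡81, 23^256≡61.
380 = 4 + 8 + 16 + 32 + 64 + 256, so 23^380 ≡ 41·81·61·21·41·61 ≡ 1 (mod 100).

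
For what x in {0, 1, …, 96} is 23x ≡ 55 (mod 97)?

53

The inverse of 23 mod 97 is 38 (since 23·38 = 874 ≡ 1).
So x ≡ 38·55 = 2090 ≡ 53 (mod 97).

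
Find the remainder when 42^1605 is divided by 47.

2

By repeated squaring mod 47: 42^1≡42, 42^2≡25, 42^4≡14, 42^8≡8, 42^16≡17, 42^32≡7, 42^64≡2, 42^128≡4, 42^256≡16, 42^512≡21, 42^1024≡18.
1605 = 1 + 4 + 64 + 512 + 1024, so 42^1605 ≡ 42·14·2·21·18 ≡ 2 (mod 47).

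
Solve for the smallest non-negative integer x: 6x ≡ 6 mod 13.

6⁻¹ ≡ 11 (mod 13) because 6·11 = 66 = 5·13 + 1.
Multiplying both sides by 11: x ≡ 11·6 = 66 ≡ 1 (mod 13).

1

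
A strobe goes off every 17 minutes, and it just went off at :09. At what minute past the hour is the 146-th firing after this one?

146·17 = 2482.
2482 mod 60 = 22 (since 41·60 = 2460).
(9 + 22) mod 60 = 31.

31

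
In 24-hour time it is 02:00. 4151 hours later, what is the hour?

4151 − 172·24 = 23, so 4151 ≡ 23 (mod 24).
(2 + 23) mod 24 = 1.

1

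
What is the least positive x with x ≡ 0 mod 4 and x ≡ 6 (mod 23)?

52

x ≡ 0 (mod 4) gives x ∈ {0, 4, 8, 12, 16, 20, 24, 28, …}.
The first of these with x mod 23 = 6 is 52.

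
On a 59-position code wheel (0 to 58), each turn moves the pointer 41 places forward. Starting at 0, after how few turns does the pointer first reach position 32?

31

41⁻¹ ≡ 36 (mod 59) because 41·36 = 1476 = 25·59 + 1.
So x ≡ 36·32 = 1152 ≡ 31 (mod 59).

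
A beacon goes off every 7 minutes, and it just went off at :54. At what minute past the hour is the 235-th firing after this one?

19

235·7 = 1645.
1645 = 27·60 + 25, so 1645 mod 60 = 25.
(54 + 25) mod 60 = 19.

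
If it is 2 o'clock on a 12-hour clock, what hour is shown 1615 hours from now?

1615 mod 12 = 7 (since 134·12 = 1608).
2 + 7 → 9 on a 12-hour dial.

9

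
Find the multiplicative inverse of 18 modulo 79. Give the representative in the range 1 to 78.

79 = 4·18 + 7
18 = 2·7 + 4
7 = 1·4 + 3
4 = 1·3 + 1
3 = 3·1 + 0
Back-substituting gives 18·22 ≡ 1 (mod 79).

22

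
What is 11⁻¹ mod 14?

9

14 = 1·11 + 3
11 = 3·3 + 2
3 = 1·2 + 1
2 = 2·1 + 0
Back-substituting gives 11·9 ≡ 1 (mod 14).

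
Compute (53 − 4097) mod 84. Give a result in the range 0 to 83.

Dividing 4097 by 84 gives quotient 48 and remainder 65.
(53 − 65) mod 84 = 72.

72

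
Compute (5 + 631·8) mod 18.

13

631·8 = 5048.
Dividing 5048 by 18 gives quotient 280 and remainder 8.
(5 + 8) mod 18 = 13.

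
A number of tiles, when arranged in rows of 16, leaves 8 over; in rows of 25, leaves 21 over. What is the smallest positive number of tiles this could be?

296

x ≡ 8 (mod 16) gives x ∈ {8, 24, 40, 56, 72, 88, 104, 120, …}.
The first of these with x mod 25 = 21 is 296.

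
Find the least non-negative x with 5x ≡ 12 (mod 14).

8

The inverse of 5 mod 14 is 3 (since 5·3 = 15 ≡ 1).
Multiplying both sides by 3: x ≡ 3·12 = 36 ≡ 8 (mod 14).
Check: 5·8 = 40 = 2·14 + 12.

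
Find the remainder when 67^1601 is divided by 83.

Successive squares of 67 mod 83: 67^1≡67, 67^2≡7, 67^4≡49, 67^8≡77, 67^16≡36, 67^32≡51, 67^64≡28, 67^128≡37, 67^256≡41, 67^512≡21, 67^1024≡26.
Since 1601 = 1 + 64 + 512 + 1024 in binary, 67^1601 ≡ 67·28·21·26 ≡ 76 (mod 83).

76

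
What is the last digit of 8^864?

Powers of 8 mod 10 repeat with period 4: 8, 4, 2, 6.
864 leaves remainder 0 on division by 4, so 8^864 ends in 6.

6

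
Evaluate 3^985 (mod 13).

By repeated squaring mod 13: 3^1≡3, 3^2≡9, 3^4≡3, 3^8≡9, 3^16≡3, 3^32≡9, 3^64≡3, 3^128≡9, 3^256≡3, 3^512≡9.
985 = 1 + 8 + 16 + 64 + 128 + 256 + 512, so 3^985 ≡ 3·9·3·3·9·3·9 ≡ 3 (mod 13).

3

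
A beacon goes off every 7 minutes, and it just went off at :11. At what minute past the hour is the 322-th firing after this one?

322·7 = 2254.
2254 = 37·60 + 34, so 2254 mod 60 = 34.
(11 + 34) mod 60 = 45.

45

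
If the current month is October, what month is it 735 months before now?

735 = 61·12 + 3, so 735 mod 12 = 3.
October − 3 months → July.

July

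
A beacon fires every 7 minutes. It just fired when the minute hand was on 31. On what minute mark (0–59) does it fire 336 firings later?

43

336·7 = 2352.
2352 − 39·60 = 12, so 2352 ≡ 12 (mod 60).
(31 + 12) mod 60 = 43.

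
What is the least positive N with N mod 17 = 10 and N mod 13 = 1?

x ≡ 1 (mod 13) gives x ∈ {1, 14, 27}.
The first of these with x mod 17 = 10 is 27.

27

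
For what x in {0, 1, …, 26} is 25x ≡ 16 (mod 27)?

25⁻¹ ≡ 13 (mod 27) because 25·13 = 325 = 12·27 + 1.
Multiplying both sides by 13: x ≡ 13·16 = 208 ≡ 19 (mod 27).
Check: 25·19 = 475 = 17·27 + 16.

19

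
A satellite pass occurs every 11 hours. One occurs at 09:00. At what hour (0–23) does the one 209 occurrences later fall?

4

209·11 = 2299.
2299 = 95·24 + 19, so 2299 mod 24 = 19.
(9 + 19) mod 24 = 4.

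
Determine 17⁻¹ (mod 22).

22 = 1·17 + 5
17 = 3·5 + 2
5 = 2·2 + 1
2 = 2·1 + 0
Back-substituting gives 17·13 ≡ 1 (mod 22).

13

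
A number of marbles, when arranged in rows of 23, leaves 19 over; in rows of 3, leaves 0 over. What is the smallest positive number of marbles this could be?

42

Since 3·8 ≡ 1 (mod 23), take x = 0 + 3·((19−0)·8 mod 23) = 0 + 3·14 = 42.
Check: 42 mod 23 = 19, 42 mod 3 = 0.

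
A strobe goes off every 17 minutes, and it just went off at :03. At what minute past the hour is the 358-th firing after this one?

358·17 = 6086.
6086 − 101·60 = 26, so 6086 ≡ 26 (mod 60).
(3 + 26) mod 60 = 29.

29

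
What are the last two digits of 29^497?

Square-and-reduce mod 100: 29^1≡29, 29^2≡41, 29^4≡81, 29^8≡61, 29^16≡21, 29^32≡41, 29^64≡81, 29^128≡61, 29^256≡21.
497 = 1 + 16 + 32 + 64 + 128 + 256, so 29^497 ≡ 29·21·41·81·61·21 ≡ 9 (mod 100).

09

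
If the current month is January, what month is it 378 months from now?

378 = 31·12 + 6, so 378 mod 12 = 6.
January + 6 months → July.

July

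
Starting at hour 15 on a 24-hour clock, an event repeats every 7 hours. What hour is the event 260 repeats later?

260·7 = 1820.
Dividing 1820 by 24 gives quotient 75 and remainder 20.
(15 + 20) mod 24 = 11.

11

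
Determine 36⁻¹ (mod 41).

8

41 = 1·36 + 5
36 = 7·5 + 1
5 = 5·1 + 0
Back-substituting gives 36·8 ≡ 1 (mod 41).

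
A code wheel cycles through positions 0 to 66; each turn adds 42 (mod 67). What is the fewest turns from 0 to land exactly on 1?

42·8 = 336 = 5·67 + 1, so 42⁻¹ ≡ 8 (mod 67).

8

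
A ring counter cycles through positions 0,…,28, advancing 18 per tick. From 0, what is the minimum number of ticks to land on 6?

10

18⁻¹ ≡ 21 (mod 29) because 18·21 = 378 = 13·29 + 1.
So x ≡ 21·6 = 126 ≡ 10 (mod 29).
Check: 18·10 = 180 = 6·29 + 6.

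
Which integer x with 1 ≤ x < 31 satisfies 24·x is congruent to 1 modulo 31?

22

31 = 1·24 + 7
24 = 3·7 + 3
7 = 2·3 + 1
3 = 3·1 + 0
Back-substituting gives 24·22 ≡ 1 (mod 31).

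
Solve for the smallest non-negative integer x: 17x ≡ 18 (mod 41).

17⁻¹ ≡ 29 (mod 41) because 17·29 = 493 = 12·41 + 1.
Multiplying both sides by 29: x ≡ 29·18 = 522 ≡ 30 (mod 41).

30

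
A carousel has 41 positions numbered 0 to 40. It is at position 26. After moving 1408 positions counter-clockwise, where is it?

1408 − 34·41 = 14, so 1408 ≡ 14 (mod 41).
(26 − 14) mod 41 = 12.

12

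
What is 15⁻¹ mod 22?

22 = 1·15 + 7
15 = 2·7 + 1
7 = 7·1 + 0
Back-substituting gives 15·3 ≡ 1 (mod 22).

3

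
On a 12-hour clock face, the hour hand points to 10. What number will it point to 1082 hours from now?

1082 = 90·12 + 2, so 1082 mod 12 = 2.
10 + 2 → 12 on a 12-hour dial.

12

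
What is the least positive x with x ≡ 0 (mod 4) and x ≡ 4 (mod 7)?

4

x ≡ 0 (mod 4) gives x ∈ {0, 4}.
The first of these with x mod 7 = 4 is 4.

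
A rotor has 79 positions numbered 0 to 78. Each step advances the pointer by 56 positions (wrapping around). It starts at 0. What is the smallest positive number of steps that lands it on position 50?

56⁻¹ ≡ 24 (mod 79) because 56·24 = 1344 = 17·79 + 1.
Multiplying both sides by 24: x ≡ 24·50 = 1200 ≡ 15 (mod 79).

15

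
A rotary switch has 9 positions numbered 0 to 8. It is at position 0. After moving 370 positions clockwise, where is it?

370 mod 9 = 1 (since 41·9 = 369).
(0 + 1) mod 9 = 1.

1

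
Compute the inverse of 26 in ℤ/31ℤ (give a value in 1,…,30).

6

31 = 1·26 + 5
26 = 5·5 + 1
5 = 5·1 + 0
Back-substituting gives 26·6 ≡ 1 (mod 31).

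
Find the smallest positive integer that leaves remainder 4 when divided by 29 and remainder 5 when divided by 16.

149

x ≡ 5 (mod 16) gives x ∈ {5, 21, 37, 53, 69, 85, 101, 117, …}.
The first of these with x mod 29 = 4 is 149.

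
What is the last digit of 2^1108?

6

Powers of 2 mod 10 repeat with period 4: 2, 4, 8, 6.
1108 leaves remainder 0 on division by 4, so 2^1108 ends in 6.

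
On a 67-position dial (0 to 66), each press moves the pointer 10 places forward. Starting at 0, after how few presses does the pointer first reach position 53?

12

10⁻¹ ≡ 47 (mod 67) because 10·47 = 470 = 7·67 + 1.
Multiplying both sides by 47: x ≡ 47·53 = 2491 ≡ 12 (mod 67).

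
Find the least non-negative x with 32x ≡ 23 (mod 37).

The inverse of 32 mod 37 is 22 (since 32·22 = 704 ≡ 1).
So x ≡ 22·23 = 506 ≡ 25 (mod 37).

25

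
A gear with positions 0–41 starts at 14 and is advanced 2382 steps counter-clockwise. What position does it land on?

2382 mod 42 = 30 (since 56·42 = 2352).
(14 − 30) mod 42 = 26.

26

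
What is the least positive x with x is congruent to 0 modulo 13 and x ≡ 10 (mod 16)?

x ≡ 0 (mod 13) gives x ∈ {0, 13, 26}.
The first of these with x mod 16 = 10 is 26.

26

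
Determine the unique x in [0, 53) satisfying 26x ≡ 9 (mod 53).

35

The inverse of 26 mod 53 is 51 (since 26·51 = 1326 ≡ 1).
Multiplying both sides by 51: x ≡ 51·9 = 459 ≡ 35 (mod 53).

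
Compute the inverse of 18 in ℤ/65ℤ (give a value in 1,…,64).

47

18·47 = 846 = 13·65 + 1, so 18⁻¹ ≡ 47 (mod 65).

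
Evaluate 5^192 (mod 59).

3

By repeated squaring mod 59: 5^1≡5, 5^2≡25, 5^4≡35, 5^8≡45, 5^16≡19, 5^32≡7, 5^64≡49, 5^128≡41.
192 = 64 + 128, so 5^192 ≡ 49·41 ≡ 3 (mod 59).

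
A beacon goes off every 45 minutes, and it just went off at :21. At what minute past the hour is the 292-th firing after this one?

21

292·45 = 13140.
13140 = 219·60 + 0, so 13140 mod 60 = 0.
(21 + 0) mod 60 = 21.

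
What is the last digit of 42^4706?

Last digits of 2^n: 2, 4, 8, 6 (period 4).
4706 leaves remainder 2 on division by 4, so 42^4706 ends in 4.

4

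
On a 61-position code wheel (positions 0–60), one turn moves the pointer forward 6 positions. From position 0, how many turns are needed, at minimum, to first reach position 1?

51

6·51 = 306 = 5·61 + 1, so 6⁻¹ ≡ 51 (mod 61).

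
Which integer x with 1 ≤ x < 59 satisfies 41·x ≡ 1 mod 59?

41·36 = 1476 = 25·59 + 1, so 41⁻¹ ≡ 36 (mod 59).

36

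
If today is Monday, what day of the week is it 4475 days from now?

Wednesday

4475 = 639·7 + 2, so 4475 mod 7 = 2.
Monday + 2 days → Wednesday.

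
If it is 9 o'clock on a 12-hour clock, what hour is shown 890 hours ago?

890 mod 12 = 2 (since 74·12 = 888).
9 − 2 → 7 on a 12-hour dial.

7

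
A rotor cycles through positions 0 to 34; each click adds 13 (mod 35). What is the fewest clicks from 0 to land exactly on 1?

27

35 = 2·13 + 9
13 = 1·9 + 4
9 = 2·4 + 1
4 = 4·1 + 0
Back-substituting gives 13·27 ≡ 1 (mod 35).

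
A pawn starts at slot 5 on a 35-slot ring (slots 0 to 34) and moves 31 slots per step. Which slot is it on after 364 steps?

19

364·31 = 11284.
11284 mod 35 = 14 (since 322·35 = 11270).
(5 + 14) mod 35 = 19.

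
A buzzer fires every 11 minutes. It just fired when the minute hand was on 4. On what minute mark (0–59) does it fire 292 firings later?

36

292·11 = 3212.
Dividing 3212 by 60 gives quotient 53 and remainder 32.
(4 + 32) mod 60 = 36.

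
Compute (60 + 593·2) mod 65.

11

593·2 = 1186.
1186 mod 65 = 16 (since 18·65 = 1170).
(60 + 16) mod 65 = 11.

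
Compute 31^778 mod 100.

Successive squares of 31 mod 100: 31^1≡31, 31^2≡61, 31^4≡21, 31^8≡41, 31^16≡81, 31^32≡61, 31^64≡21, 31^128≡41, 31^256≡81, 31^512≡61.
778 = 2 + 8 + 256 + 512, so 31^778 ≡ 61·41·81·61 ≡ 41 (mod 100).

41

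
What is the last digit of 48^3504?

6

Last digits of 8^n: 8, 4, 2, 6 (period 4).
3504 mod 4 = 0, so the last digit matches 8^4 = 6.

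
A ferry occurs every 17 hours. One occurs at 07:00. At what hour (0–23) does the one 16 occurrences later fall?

16·17 = 272.
272 = 11·24 + 8, so 272 mod 24 = 8.
(7 + 8) mod 24 = 15.

15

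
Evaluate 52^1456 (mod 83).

23

Square-and-reduce mod 83: 52^1≡52, 52^2≡48, 52^4≡63, 52^8≡68, 52^16≡59, 52^32≡78, 52^64≡25, 52^128≡44, 52^256≡27, 52^512≡65, 52^1024≡75.
Since 1456 = 16 + 32 + 128 + 256 + 1024 in binary, 52^1456 ≡ 59·78·44·27·75 ≡ 23 (mod 83).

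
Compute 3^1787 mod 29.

8

Successive squares of 3 mod 29: 3^1≡3, 3^2≡9, 3^4≡23, 3^8≡7, 3^16≡20, 3^32≡23, 3^64≡7, 3^128≡20, 3^256≡23, 3^512≡7, 3^1024≡20.
1787 = 1 + 2 + 8 + 16 + 32 + 64 + 128 + 512 + 1024, so 3^1787 ≡ 3·9·7·20·23·7·20·7·20 ≡ 8 (mod 29).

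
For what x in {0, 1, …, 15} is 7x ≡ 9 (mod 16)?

15

7⁻¹ ≡ 7 (mod 16) because 7·7 = 49 = 3·16 + 1.
So x ≡ 7·9 = 63 ≡ 15 (mod 16).
Check: 7·15 = 105 = 6·16 + 9.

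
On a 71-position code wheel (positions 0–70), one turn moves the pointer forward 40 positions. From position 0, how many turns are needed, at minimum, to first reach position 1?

16

71 = 1·40 + 31
40 = 1·31 + 9
31 = 3·9 + 4
9 = 2·4 + 1
4 = 4·1 + 0
Back-substituting gives 40·16 ≡ 1 (mod 71).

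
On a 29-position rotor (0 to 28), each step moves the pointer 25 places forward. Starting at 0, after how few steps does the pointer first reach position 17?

3

25⁻¹ ≡ 7 (mod 29) because 25·7 = 175 = 6·29 + 1.
So x ≡ 7·17 = 119 ≡ 3 (mod 29).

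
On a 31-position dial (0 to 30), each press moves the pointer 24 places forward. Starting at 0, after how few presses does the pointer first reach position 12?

16

The inverse of 24 mod 31 is 22 (since 24·22 = 528 ≡ 1).
So x ≡ 22·12 = 264 ≡ 16 (mod 31).
Check: 24·16 = 384 = 12·31 + 12.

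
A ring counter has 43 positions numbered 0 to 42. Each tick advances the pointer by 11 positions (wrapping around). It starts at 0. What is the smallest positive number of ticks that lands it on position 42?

39

The inverse of 11 mod 43 is 4 (since 11·4 = 44 ≡ 1).
So x ≡ 4·42 = 168 ≡ 39 (mod 43).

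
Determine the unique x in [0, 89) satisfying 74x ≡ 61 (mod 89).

74⁻¹ ≡ 83 (mod 89) because 74·83 = 6142 = 69·89 + 1.
So x ≡ 83·61 = 5063 ≡ 79 (mod 89).

79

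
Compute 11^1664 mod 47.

By repeated squaring mod 47: 11^1≡11, 11^2≡27, 11^4≡24, 11^8≡12, 11^16≡3, 11^32≡9, 11^64≡34, 11^128≡28, 11^256≡32, 11^512≡37, 11^1024≡6.
1664 = 128 + 512 + 1024, so 11^1664 ≡ 28·37·6 ≡ 12 (mod 47).

12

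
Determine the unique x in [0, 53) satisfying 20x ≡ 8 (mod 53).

11

The inverse of 20 mod 53 is 8 (since 20·8 = 160 ≡ 1).
Multiplying both sides by 8: x ≡ 8·8 = 64 ≡ 11 (mod 53).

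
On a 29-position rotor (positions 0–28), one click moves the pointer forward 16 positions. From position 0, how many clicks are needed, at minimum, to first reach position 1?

20

29 = 1·16 + 13
16 = 1·13 + 3
13 = 4·3 + 1
3 = 3·1 + 0
Back-substituting gives 16·20 ≡ 1 (mod 29).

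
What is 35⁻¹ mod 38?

25

35·25 = 875 = 23·38 + 1, so 35⁻¹ ≡ 25 (mod 38).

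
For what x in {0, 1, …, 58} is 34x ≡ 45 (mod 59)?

10

34⁻¹ ≡ 33 (mod 59) because 34·33 = 1122 = 19·59 + 1.
Multiplying both sides by 33: x ≡ 33·45 = 1485 ≡ 10 (mod 59).
Check: 34·10 = 340 = 5·59 + 45.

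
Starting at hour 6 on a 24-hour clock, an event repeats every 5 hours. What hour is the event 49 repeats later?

11

49·5 = 245.
245 mod 24 = 5 (since 10·24 = 240).
(6 + 5) mod 24 = 11.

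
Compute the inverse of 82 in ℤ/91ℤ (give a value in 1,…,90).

10

91 = 1·82 + 9
82 = 9·9 + 1
9 = 9·1 + 0
Back-substituting gives 82·10 ≡ 1 (mod 91).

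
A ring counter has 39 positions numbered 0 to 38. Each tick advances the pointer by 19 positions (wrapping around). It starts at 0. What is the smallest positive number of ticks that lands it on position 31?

16

The inverse of 19 mod 39 is 37 (since 19·37 = 703 ≡ 1).
Multiplying both sides by 37: x ≡ 37·31 = 1147 ≡ 16 (mod 39).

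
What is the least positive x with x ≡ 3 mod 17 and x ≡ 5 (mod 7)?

54

x ≡ 5 (mod 7) gives x ∈ {5, 12, 19, 26, 33, 40, 47, 54}.
The first of these with x mod 17 = 3 is 54.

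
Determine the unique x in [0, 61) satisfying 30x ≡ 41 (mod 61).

The inverse of 30 mod 61 is 59 (since 30·59 = 1770 ≡ 1).
Multiplying both sides by 59: x ≡ 59·41 = 2419 ≡ 40 (mod 61).
Check: 30·40 = 1200 = 19·61 + 41.

40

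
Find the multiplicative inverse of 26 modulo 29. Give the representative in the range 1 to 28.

19

26·19 = 494 = 17·29 + 1, so 26⁻¹ ≡ 19 (mod 29).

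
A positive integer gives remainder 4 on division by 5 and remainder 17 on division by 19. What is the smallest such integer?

74

Since 19·4 ≡ 1 (mod 5), take x = 17 + 19·((4−17)·4 mod 5) = 17 + 19·3 = 74.
Check: 74 mod 5 = 4, 74 mod 19 = 17.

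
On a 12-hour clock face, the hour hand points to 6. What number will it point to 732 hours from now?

6

732 = 61·12 + 0, so 732 mod 12 = 0.
6 + 0 → 6 on a 12-hour dial.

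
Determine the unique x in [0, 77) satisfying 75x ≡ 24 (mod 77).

The inverse of 75 mod 77 is 38 (since 75·38 = 2850 ≡ 1).
So x ≡ 38·24 = 912 ≡ 65 (mod 77).
Check: 75·65 = 4875 = 63·77 + 24.

65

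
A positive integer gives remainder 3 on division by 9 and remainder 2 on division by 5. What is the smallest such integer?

x ≡ 2 (mod 5) gives x ∈ {2, 7, 12}.
The first of these with x mod 9 = 3 is 12.

12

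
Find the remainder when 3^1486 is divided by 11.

By repeated squaring mod 11: 3^1≡3, 3^2≡9, 3^4≡4, 3^8≡5, 3^16≡3, 3^32≡9, 3^64≡4, 3^128≡5, 3^256≡3, 3^512≡9, 3^1024≡4.
Since 1486 = 2 + 4 + 8 + 64 + 128 + 256 + 1024 in binary, 3^1486 ≡ 9·4·5·4·5·3·4 ≡ 3 (mod 11).

3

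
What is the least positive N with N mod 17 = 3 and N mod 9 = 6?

105

x ≡ 6 (mod 9) gives x ∈ {6, 15, 24, 33, 42, 51, 60, 69, …}.
The first of these with x mod 17 = 3 is 105.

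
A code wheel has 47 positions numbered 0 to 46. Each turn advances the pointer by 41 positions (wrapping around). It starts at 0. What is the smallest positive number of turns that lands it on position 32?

41⁻¹ ≡ 39 (mod 47) because 41·39 = 1599 = 34·47 + 1.
So x ≡ 39·32 = 1248 ≡ 26 (mod 47).

26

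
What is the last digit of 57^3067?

The units digit of 57^n cycles with period 4: 7, 9, 3, 1, …
3067 leaves remainder 3 on division by 4, so 57^3067 ends in 3.

3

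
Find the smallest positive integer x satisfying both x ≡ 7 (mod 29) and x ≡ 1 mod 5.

Since 5·6 ≡ 1 (mod 29), take x = 1 + 5·((7−1)·6 mod 29) = 1 + 5·7 = 36.
Check: 36 mod 29 = 7, 36 mod 5 = 1.

36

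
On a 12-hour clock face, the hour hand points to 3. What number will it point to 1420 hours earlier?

1420 mod 12 = 4 (since 118·12 = 1416).
3 − 4 → 11 on a 12-hour dial.

11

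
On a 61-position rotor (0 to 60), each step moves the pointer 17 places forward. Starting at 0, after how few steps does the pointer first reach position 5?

The inverse of 17 mod 61 is 18 (since 17·18 = 306 ≡ 1).
So x ≡ 18·5 = 90 ≡ 29 (mod 61).

29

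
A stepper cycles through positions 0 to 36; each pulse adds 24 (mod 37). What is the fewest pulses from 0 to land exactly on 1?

37 = 1·24 + 13
24 = 1·13 + 11
13 = 1·11 + 2
11 = 5·2 + 1
2 = 2·1 + 0
Back-substituting gives 24·17 ≡ 1 (mod 37).

17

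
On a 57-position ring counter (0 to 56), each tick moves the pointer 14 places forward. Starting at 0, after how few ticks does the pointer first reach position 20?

34

14⁻¹ ≡ 53 (mod 57) because 14·53 = 742 = 13·57 + 1.
So x ≡ 53·20 = 1060 ≡ 34 (mod 57).
Check: 14·34 = 476 = 8·57 + 20.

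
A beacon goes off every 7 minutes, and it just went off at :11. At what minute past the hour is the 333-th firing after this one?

2

333·7 = 2331.
2331 = 38·60 + 51, so 2331 mod 60 = 51.
(11 + 51) mod 60 = 2.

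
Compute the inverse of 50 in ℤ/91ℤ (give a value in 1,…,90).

50·71 = 3550 = 39·91 + 1, so 50⁻¹ ≡ 71 (mod 91).

71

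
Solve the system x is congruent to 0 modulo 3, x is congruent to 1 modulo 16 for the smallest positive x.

33

x ≡ 0 (mod 3) gives x ∈ {0, 3, 6, 9, 12, 15, 18, 21, …}.
The first of these with x mod 16 = 1 is 33.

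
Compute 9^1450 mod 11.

1

Successive squares of 9 mod 11: 9^1≡9, 9^2≡4, 9^4≡5, 9^8≡3, 9^16≡9, 9^32≡4, 9^64≡5, 9^128≡3, 9^256≡9, 9^512≡4, 9^1024≡5.
Since 1450 = 2 + 8 + 32 + 128 + 256 + 1024 in binary, 9^1450 ≡ 4·3·4·3·9·5 ≡ 1 (mod 11).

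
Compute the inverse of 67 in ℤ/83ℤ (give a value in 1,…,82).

57

67·57 = 3819 = 46·83 + 1, so 67⁻¹ ≡ 57 (mod 83).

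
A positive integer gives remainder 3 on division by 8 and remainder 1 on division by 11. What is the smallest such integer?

67

x ≡ 3 (mod 8) gives x ∈ {3, 11, 19, 27, 35, 43, 51, 59, …}.
The first of these with x mod 11 = 1 is 67.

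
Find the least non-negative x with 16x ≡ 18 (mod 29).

12

The inverse of 16 mod 29 is 20 (since 16·20 = 320 ≡ 1).
So x ≡ 20·18 = 360 ≡ 12 (mod 29).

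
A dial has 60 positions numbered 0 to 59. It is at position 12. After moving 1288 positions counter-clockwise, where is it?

1288 = 21·60 + 28, so 1288 mod 60 = 28.
(12 − 28) mod 60 = 44.

44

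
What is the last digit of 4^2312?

Last digits of 4^n: 4, 6 (period 2).
2312 leaves remainder 0 on division by 2, so 4^2312 ends in 6.

6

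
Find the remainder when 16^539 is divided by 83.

11

By repeated squaring mod 83: 16^1≡16, 16^2≡7, 16^4≡49, 16^8≡77, 16^16≡36, 16^32≡51, 16^64≡28, 16^128≡37, 16^256≡41, 16^512≡21.
539 = 1 + 2 + 8 + 16 + 512, so 16^539 ≡ 16·7·77·36·21 ≡ 11 (mod 83).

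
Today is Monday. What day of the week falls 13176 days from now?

13176 − 1882·7 = 2, so 13176 ≡ 2 (mod 7).
Monday + 2 days → Wednesday.

Wednesday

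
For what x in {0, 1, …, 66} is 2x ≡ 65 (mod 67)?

66

2⁻¹ ≡ 34 (mod 67) because 2·34 = 68 = 1·67 + 1.
Multiplying both sides by 34: x ≡ 34·65 = 2210 ≡ 66 (mod 67).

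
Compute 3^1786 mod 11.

By repeated squaring mod 11: 3^1≡3, 3^2≡9, 3^4≡4, 3^8≡5, 3^16≡3, 3^32≡9, 3^64≡4, 3^128≡5, 3^256≡3, 3^512≡9, 3^1024≡4.
1786 = 2 + 8 + 16 + 32 + 64 + 128 + 512 + 1024, so 3^1786 ≡ 9·5·3·9·4·5·9·4 ≡ 3 (mod 11).

3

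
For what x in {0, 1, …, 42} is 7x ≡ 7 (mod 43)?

1

The inverse of 7 mod 43 is 37 (since 7·37 = 259 ≡ 1).
Multiplying both sides by 37: x ≡ 37·7 = 259 ≡ 1 (mod 43).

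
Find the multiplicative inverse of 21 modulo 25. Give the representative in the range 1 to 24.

25 = 1·21 + 4
21 = 5·4 + 1
4 = 4·1 + 0
Back-substituting gives 21·6 ≡ 1 (mod 25).

6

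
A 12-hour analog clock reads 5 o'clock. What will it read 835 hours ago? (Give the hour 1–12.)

Dividing 835 by 12 gives quotient 69 and remainder 7.
5 − 7 → 10 on a 12-hour dial.

10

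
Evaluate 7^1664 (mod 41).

Successive squares of 7 mod 41: 7^1≡7, 7^2≡8, 7^4≡23, 7^8≡37, 7^16≡16, 7^32≡10, 7^64≡18, 7^128≡37, 7^256≡16, 7^512≡10, 7^1024≡18.
1664 = 128 + 512 + 1024, so 7^1664 ≡ 37·10·18 ≡ 18 (mod 41).

18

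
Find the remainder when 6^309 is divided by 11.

Successive squares of 6 mod 11: 6^1≡6, 6^2≡3, 6^4≡9, 6^8≡4, 6^16≡5, 6^32≡3, 6^64≡9, 6^128≡4, 6^256≡5.
309 = 1 + 4 + 16 + 32 + 256, so 6^309 ≡ 6·9·5·3·5 ≡ 2 (mod 11).

2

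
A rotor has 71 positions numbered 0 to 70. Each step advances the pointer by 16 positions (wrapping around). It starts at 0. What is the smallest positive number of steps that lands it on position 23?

16⁻¹ ≡ 40 (mod 71) because 16·40 = 640 = 9·71 + 1.
So x ≡ 40·23 = 920 ≡ 68 (mod 71).
Check: 16·68 = 1088 = 15·71 + 23.

68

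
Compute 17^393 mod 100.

37

By repeated squaring mod 100: 17^1≡17, 17^2≡89, 17^4≡21, 17^8≡41, 17^16≡81, 17^32≡61, 17^64≡21, 17^128≡41, 17^256≡81.
393 = 1 + 8 + 128 + 256, so 17^393 ≡ 17·41·41·81 ≡ 37 (mod 100).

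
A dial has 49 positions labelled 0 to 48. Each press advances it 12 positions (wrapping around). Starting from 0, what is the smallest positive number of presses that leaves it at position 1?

12·45 = 540 = 11·49 + 1, so 12⁻¹ ≡ 45 (mod 49).

45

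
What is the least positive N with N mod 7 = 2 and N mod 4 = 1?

9

x ≡ 1 (mod 4) gives x ∈ {1, 5, 9}.
The first of these with x mod 7 = 2 is 9.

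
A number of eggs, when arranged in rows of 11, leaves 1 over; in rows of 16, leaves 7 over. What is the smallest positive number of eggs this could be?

x ≡ 1 (mod 11) gives x ∈ {1, 12, 23}.
The first of these with x mod 16 = 7 is 23.

23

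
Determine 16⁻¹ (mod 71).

16·40 = 640 = 9·71 + 1, so 16⁻¹ ≡ 40 (mod 71).

40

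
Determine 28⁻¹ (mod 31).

10

28·10 = 280 = 9·31 + 1, so 28⁻¹ ≡ 10 (mod 31).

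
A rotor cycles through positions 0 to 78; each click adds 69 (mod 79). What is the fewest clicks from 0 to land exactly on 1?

79 = 1·69 + 10
69 = 6·10 + 9
10 = 1·9 + 1
9 = 9·1 + 0
Back-substituting gives 69·71 ≡ 1 (mod 79).

71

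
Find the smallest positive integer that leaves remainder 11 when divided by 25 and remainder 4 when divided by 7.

11

Since 7·18 ≡ 1 (mod 25), take x = 4 + 7·((11−4)·18 mod 25) = 4 + 7·1 = 11.
Check: 11 mod 25 = 11, 11 mod 7 = 4.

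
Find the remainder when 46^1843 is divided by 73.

By repeated squaring mod 73: 46^1≡46, 46^2≡72, 46^4≡1, 46^8≡1, 46^16≡1, 46^32≡1, 46^64≡1, 46^128≡1, 46^256≡1, 46^512≡1, 46^1024≡1.
Since 1843 = 1 + 2 + 16 + 32 + 256 + 512 + 1024 in binary, 46^1843 ≡ 46·72·1·1·1·1·1 ≡ 27 (mod 73).

27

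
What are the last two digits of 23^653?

83

Square-and-reduce mod 100: 23^1≡23, 23^2≡29, 23^4≡41, 23^8≡81, 23^16≡61, 23^32≡21, 23^64≡41, 23^128≡81, 23^256≡61, 23^512≡21.
Since 653 = 1 + 4 + 8 + 128 + 512 in binary, 23^653 ≡ 23·41·81·81·21 ≡ 83 (mod 100).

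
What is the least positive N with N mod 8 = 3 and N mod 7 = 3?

x ≡ 3 (mod 7) gives x ∈ {3}.
The first of these with x mod 8 = 3 is 3.

3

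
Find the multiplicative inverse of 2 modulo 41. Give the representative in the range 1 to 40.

2·21 = 42 = 1·41 + 1, so 2⁻¹ ≡ 21 (mod 41).

21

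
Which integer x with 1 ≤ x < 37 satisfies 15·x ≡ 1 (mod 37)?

5

37 = 2·15 + 7
15 = 2·7 + 1
7 = 7·1 + 0
Back-substituting gives 15·5 ≡ 1 (mod 37).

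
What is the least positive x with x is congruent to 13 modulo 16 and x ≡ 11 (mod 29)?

Since 29·5 ≡ 1 (mod 16), take x = 11 + 29·((13−11)·5 mod 16) = 11 + 29·10 = 301.
Check: 301 mod 16 = 13, 301 mod 29 = 11.

301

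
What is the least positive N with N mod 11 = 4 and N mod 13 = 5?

70

Since 13·6 ≡ 1 (mod 11), take x = 5 + 13·((4−5)·6 mod 11) = 5 + 13·5 = 70.
Check: 70 mod 11 = 4, 70 mod 13 = 5.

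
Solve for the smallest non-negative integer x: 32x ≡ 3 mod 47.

28

The inverse of 32 mod 47 is 25 (since 32·25 = 800 ≡ 1).
So x ≡ 25·3 = 75 ≡ 28 (mod 47).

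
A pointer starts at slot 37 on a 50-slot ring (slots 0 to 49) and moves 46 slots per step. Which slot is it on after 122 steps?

122·46 = 5612.
Dividing 5612 by 50 gives quotient 112 and remainder 12.
(37 + 12) mod 50 = 49.

49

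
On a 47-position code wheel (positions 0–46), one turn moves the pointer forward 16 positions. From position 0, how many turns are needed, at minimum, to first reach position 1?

3

47 = 2·16 + 15
16 = 1·15 + 1
15 = 15·1 + 0
Back-substituting gives 16·3 ≡ 1 (mod 47).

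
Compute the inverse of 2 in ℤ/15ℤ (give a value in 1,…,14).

15 = 7·2 + 1
2 = 2·1 + 0
Back-substituting gives 2·8 ≡ 1 (mod 15).

8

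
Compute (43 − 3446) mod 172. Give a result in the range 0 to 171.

Dividing 3446 by 172 gives quotient 20 and remainder 6.
(43 − 6) mod 172 = 37.

37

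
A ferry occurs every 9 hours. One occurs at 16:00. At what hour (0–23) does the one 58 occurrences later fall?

58·9 = 522.
522 = 21·24 + 18, so 522 mod 24 = 18.
(16 + 18) mod 24 = 10.

10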